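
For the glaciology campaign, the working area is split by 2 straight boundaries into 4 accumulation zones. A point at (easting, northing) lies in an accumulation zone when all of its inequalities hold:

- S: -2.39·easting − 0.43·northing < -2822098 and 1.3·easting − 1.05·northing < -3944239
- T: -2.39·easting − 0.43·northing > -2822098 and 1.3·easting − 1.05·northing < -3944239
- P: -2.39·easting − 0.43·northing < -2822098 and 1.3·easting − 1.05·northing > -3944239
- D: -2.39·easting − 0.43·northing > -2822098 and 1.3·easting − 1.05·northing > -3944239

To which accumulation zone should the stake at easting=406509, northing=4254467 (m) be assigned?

D

-2.39·406509 − 0.43·4254467 = -2800977.320, which is > -2822098
1.3·406509 − 1.05·4254467 = -3938728.650, which is > -3944239
This sign pattern matches D.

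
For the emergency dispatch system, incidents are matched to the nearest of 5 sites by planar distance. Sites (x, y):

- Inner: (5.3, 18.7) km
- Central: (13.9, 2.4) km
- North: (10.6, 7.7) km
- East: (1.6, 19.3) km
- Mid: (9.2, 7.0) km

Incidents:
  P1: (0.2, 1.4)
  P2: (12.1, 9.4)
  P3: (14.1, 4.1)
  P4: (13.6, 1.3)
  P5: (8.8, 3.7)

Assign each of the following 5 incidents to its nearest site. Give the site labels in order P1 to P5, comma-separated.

Mid, North, Central, Central, Mid

P1 → Mid (d²=112.36)
P2 → North (d²=5.14)
P3 → Central (d²=2.93)
P4 → Central (d²=1.30)
P5 → Mid (d²=11.05)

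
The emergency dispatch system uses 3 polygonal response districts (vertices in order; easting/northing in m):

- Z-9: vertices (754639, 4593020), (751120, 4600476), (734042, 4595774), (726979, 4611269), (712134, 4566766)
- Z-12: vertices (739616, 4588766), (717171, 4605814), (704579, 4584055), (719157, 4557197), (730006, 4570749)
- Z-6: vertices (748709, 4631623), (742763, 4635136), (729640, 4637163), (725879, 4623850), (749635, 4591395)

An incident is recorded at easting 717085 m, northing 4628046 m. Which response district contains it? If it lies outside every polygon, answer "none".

Cast a ray rightward from (717085, 4628046). For each polygon, the edges (by vertex number in listed order) whose endpoints lie on opposite sides of northing = 4628046, where each meets that height, and whether that is right or left of the point:
Z-9: no edge straddles that height → 0 crossings.
Z-12: no edge straddles that height → 0 crossings.
Z-6: 3–4 at easting≈727064.4 (right), 5–1 at easting≈748791.3 (right) → 2 crossings.
All counts are even, so the point lies outside every listed polygon.

none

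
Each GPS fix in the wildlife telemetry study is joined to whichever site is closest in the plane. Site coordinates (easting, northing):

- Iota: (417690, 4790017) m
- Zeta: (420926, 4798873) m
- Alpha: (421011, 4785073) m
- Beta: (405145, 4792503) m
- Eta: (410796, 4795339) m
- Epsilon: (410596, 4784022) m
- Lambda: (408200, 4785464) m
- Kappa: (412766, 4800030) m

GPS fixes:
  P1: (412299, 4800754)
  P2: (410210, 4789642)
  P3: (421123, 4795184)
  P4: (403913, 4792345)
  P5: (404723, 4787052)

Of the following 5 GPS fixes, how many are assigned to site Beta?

1

P1 → Kappa
P2 → Lambda
P3 → Zeta
P4 → Beta
P5 → Lambda
1 of the 5 goes to Beta.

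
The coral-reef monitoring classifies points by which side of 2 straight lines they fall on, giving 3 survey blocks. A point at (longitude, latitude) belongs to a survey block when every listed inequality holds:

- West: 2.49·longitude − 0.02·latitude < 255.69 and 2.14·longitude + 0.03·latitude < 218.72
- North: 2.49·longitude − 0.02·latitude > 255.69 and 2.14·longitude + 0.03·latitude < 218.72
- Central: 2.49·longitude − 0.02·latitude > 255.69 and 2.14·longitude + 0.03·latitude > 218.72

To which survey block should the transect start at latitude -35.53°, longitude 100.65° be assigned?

2.49·100.65 − 0.02·-35.53 = 251.329, which is < 255.69
2.14·100.65 + 0.03·-35.53 = 214.325, which is < 218.72
This sign pattern matches West.

West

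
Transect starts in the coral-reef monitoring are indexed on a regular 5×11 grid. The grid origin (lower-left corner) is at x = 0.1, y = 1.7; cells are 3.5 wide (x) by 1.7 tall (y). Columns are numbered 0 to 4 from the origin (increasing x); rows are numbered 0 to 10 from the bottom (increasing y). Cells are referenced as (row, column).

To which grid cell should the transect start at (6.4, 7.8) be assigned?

Column index: ⌊(6.4 − 0.1) / 3.5⌋ = ⌊1.800⌋ = 1
Row offset from origin: ⌊(7.8 − 1.7) / 1.7⌋ = ⌊3.588⌋ = 3 → row 3

(3, 1)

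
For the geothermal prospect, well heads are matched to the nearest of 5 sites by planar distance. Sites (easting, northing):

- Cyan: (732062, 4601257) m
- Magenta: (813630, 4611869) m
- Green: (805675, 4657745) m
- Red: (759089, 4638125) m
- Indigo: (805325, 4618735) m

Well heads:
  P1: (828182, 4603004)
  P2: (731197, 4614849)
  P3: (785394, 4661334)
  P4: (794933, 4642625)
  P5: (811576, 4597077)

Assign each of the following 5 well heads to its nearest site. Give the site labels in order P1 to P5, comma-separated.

P1 → Magenta (d²=290348929.00)
P2 → Cyan (d²=185490689.00)
P3 → Green (d²=424199882.00)
P4 → Green (d²=344004964.00)
P5 → Magenta (d²=223022180.00)

Magenta, Cyan, Green, Green, Magenta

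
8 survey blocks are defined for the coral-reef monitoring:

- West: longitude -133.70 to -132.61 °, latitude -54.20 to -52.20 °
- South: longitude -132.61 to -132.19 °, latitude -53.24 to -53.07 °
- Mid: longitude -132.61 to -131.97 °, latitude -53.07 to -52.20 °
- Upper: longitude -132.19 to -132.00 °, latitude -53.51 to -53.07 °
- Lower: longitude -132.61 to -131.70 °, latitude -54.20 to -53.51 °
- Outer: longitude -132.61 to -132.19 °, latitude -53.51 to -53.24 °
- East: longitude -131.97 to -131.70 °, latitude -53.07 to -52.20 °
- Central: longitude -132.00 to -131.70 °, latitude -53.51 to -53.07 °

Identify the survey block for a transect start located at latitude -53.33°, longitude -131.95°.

The point has longitude = -131.95 and latitude = -53.33.
Only Central satisfies -132.00 ≤ longitude ≤ -131.70 and -53.51 ≤ latitude ≤ -53.07.

Central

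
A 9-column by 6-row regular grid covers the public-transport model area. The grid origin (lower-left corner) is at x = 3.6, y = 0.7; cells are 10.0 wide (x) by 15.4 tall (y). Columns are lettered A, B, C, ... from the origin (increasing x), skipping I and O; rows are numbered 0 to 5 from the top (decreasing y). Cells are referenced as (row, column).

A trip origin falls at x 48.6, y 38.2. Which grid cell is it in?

(3, E)

Column index: ⌊(48.6 − 3.6) / 10.0⌋ = ⌊4.500⌋ = 4 → column E
Row offset from origin: ⌊(38.2 − 0.7) / 15.4⌋ = ⌊2.435⌋ = 2 → row 3 (counted from top)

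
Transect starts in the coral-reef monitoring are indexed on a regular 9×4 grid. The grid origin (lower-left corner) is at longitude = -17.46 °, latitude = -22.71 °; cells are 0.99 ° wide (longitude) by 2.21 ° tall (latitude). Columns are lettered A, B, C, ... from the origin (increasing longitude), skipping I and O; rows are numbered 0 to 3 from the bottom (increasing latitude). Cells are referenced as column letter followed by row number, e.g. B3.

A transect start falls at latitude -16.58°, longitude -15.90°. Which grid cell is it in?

Column index: ⌊(-15.90 − -17.46) / 0.99⌋ = ⌊1.576⌋ = 1 → column B
Row offset from origin: ⌊(-16.58 − -22.71) / 2.21⌋ = ⌊2.774⌋ = 2 → row 2

B2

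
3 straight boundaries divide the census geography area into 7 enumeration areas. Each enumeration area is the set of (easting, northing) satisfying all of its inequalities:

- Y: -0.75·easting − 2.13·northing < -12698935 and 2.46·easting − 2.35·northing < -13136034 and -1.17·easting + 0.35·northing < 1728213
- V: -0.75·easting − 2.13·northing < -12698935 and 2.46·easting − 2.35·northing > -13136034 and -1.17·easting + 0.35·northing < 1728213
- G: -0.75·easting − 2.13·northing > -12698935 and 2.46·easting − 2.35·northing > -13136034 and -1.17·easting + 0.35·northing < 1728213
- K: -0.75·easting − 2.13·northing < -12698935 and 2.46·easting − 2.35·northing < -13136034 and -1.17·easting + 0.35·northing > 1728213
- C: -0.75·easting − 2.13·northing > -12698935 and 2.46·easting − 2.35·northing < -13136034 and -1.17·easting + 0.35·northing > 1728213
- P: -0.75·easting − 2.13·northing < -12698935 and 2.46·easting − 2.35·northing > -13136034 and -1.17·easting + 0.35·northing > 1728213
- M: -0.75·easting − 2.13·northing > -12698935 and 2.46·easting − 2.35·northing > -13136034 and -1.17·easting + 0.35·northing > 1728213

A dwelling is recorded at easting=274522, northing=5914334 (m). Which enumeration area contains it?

K

-0.75·274522 − 2.13·5914334 = -12803422.920, which is < -12698935
2.46·274522 − 2.35·5914334 = -13223360.780, which is < -13136034
-1.17·274522 + 0.35·5914334 = 1748826.160, which is > 1728213
This sign pattern matches K.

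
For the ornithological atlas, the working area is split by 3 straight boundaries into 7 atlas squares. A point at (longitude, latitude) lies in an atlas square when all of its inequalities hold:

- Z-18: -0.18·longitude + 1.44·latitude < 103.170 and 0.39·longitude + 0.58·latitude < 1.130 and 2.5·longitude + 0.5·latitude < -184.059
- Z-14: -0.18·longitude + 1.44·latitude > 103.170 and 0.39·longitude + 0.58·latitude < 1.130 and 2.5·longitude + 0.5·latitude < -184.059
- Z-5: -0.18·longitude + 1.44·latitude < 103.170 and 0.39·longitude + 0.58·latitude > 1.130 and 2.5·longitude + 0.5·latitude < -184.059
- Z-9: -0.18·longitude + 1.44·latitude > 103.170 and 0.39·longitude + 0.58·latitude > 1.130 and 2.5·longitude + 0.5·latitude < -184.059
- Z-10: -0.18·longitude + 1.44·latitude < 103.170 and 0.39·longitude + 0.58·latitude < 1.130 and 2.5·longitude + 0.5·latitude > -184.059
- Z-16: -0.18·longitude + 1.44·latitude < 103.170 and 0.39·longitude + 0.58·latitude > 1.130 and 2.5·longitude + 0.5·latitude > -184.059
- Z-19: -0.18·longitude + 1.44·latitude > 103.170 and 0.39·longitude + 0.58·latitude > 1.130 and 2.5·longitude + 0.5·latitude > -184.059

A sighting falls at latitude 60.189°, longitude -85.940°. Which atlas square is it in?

-0.18·-85.940 + 1.44·60.189 = 102.141, which is < 103.170
0.39·-85.940 + 0.58·60.189 = 1.393, which is > 1.130
2.5·-85.940 + 0.5·60.189 = -184.755, which is < -184.059
This sign pattern matches Z-5.

Z-5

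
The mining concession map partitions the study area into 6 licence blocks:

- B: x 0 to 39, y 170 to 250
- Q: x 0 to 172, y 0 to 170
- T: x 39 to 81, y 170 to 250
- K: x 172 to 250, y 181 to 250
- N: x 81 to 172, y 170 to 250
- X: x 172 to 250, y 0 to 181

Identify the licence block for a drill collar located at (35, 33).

The point has x = 35 and y = 33.
Only Q satisfies 0 ≤ x ≤ 172 and 0 ≤ y ≤ 170.

Q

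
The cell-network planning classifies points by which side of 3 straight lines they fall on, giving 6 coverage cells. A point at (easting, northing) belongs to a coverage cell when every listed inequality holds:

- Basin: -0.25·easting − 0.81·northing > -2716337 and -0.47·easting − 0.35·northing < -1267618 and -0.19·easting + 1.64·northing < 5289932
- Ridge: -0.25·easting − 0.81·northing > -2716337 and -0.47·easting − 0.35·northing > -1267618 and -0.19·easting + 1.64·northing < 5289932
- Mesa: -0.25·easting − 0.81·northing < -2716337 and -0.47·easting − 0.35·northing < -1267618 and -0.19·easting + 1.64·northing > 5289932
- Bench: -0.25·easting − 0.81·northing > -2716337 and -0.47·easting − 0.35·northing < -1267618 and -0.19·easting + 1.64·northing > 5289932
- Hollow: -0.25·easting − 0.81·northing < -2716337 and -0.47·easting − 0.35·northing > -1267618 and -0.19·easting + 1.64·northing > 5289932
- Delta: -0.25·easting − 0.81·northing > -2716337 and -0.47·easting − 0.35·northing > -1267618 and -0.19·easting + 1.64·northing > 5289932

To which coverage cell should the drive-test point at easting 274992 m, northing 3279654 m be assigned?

-0.25·274992 − 0.81·3279654 = -2725267.740, which is < -2716337
-0.47·274992 − 0.35·3279654 = -1277125.140, which is < -1267618
-0.19·274992 + 1.64·3279654 = 5326384.080, which is > 5289932
This sign pattern matches Mesa.

Mesa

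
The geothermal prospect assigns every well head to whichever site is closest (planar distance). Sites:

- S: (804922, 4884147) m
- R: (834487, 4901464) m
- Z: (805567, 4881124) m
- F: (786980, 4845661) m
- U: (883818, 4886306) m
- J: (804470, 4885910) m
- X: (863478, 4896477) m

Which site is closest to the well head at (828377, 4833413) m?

Squared distances to each site:
S: 3124075781.000; R: 4668270701.000; Z: 2796635621.000; F: 1863725113.000; U: 5871373930.000; J: 3327479658.000; X: 5209148297.000.
Minimum at F.

F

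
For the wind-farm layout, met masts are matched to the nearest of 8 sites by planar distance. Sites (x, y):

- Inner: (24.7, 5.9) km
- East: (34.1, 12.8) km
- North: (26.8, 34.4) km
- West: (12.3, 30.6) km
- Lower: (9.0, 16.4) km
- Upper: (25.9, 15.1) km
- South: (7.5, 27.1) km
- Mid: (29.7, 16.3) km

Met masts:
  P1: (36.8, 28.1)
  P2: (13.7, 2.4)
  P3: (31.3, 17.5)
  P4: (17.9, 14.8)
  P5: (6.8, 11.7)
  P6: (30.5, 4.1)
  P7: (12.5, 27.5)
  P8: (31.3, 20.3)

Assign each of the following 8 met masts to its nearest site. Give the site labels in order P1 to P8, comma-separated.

North, Inner, Mid, Upper, Lower, Inner, West, Mid

P1 → North (d²=139.69)
P2 → Inner (d²=133.25)
P3 → Mid (d²=4.00)
P4 → Upper (d²=64.09)
P5 → Lower (d²=26.93)
P6 → Inner (d²=36.88)
P7 → West (d²=9.65)
P8 → Mid (d²=18.56)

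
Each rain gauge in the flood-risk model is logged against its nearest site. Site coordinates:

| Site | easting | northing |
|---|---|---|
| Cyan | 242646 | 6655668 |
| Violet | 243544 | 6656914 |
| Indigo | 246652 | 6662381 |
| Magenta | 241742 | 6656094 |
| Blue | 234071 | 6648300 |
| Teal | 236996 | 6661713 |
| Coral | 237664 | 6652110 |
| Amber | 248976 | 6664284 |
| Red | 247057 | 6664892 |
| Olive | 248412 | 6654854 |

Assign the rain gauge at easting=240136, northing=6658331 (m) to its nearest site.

Magenta

Squared distances to each site:
Cyan: 13391669.000; Violet: 13622353.000; Indigo: 58860756.000; Magenta: 7583405.000; Blue: 137405186.000; Teal: 21297524.000; Coral: 44811625.000; Amber: 113583809.000; Red: 90946962.000; Olive: 80581705.000.
Minimum at Magenta.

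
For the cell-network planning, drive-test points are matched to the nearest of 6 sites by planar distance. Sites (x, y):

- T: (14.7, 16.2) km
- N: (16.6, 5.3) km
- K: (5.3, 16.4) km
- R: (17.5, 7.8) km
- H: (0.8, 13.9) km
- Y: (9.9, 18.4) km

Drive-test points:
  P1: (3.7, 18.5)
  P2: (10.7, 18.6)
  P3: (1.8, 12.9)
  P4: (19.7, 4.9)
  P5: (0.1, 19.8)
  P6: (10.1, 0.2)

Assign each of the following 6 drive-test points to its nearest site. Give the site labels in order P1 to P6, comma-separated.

P1 → K (d²=6.97)
P2 → Y (d²=0.68)
P3 → H (d²=2.00)
P4 → N (d²=9.77)
P5 → H (d²=35.30)
P6 → N (d²=68.26)

K, Y, H, N, H, N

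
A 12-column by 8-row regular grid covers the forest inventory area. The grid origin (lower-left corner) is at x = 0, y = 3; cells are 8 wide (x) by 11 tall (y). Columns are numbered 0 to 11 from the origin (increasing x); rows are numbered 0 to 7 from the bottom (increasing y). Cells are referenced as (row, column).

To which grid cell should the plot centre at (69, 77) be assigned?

Column index: ⌊(69 − 0) / 8⌋ = ⌊8.625⌋ = 8
Row offset from origin: ⌊(77 − 3) / 11⌋ = ⌊6.727⌋ = 6 → row 6

(6, 8)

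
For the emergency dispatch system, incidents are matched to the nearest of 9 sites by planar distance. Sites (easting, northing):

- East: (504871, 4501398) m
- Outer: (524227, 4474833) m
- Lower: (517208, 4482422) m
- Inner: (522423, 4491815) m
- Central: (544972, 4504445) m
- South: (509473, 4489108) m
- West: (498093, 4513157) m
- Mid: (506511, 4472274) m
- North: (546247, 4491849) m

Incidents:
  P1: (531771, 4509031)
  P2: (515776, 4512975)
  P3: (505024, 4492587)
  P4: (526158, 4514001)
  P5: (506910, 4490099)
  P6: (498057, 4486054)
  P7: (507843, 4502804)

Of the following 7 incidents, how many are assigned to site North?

P1 → Central
P2 → East
P3 → South
P4 → Central
P5 → South
P6 → South
P7 → East
0 of the 7 go to North.

0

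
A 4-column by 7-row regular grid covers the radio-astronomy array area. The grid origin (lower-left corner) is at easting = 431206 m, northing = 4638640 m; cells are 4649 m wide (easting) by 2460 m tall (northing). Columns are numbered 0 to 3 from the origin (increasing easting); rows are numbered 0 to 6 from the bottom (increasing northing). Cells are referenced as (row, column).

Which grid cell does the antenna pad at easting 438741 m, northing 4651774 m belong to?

(5, 1)

Column index: ⌊(438741 − 431206) / 4649⌋ = ⌊1.621⌋ = 1
Row offset from origin: ⌊(4651774 − 4638640) / 2460⌋ = ⌊5.339⌋ = 5 → row 5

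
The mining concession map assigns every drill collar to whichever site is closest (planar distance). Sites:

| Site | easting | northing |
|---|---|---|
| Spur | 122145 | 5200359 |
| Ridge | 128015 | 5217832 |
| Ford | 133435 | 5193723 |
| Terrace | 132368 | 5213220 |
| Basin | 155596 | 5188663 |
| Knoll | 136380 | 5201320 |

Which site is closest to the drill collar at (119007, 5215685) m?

Squared distances to each site:
Spur: 244733320.000; Ridge: 85753673.000; Ford: 690496628.000; Terrace: 184592546.000; Basin: 2068943405.000; Knoll: 508174354.000.
Minimum at Ridge.

Ridge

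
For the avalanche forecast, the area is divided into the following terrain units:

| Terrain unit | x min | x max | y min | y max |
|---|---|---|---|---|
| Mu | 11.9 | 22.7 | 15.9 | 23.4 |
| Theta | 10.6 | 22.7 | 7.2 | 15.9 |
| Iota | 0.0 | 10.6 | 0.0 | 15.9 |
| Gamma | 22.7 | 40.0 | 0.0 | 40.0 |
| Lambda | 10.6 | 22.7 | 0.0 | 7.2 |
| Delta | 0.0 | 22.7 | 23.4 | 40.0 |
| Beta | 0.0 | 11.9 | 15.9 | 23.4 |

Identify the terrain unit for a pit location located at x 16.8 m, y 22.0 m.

The point has x = 16.8 and y = 22.0.
Only Mu satisfies 11.9 ≤ x ≤ 22.7 and 15.9 ≤ y ≤ 23.4.

Mu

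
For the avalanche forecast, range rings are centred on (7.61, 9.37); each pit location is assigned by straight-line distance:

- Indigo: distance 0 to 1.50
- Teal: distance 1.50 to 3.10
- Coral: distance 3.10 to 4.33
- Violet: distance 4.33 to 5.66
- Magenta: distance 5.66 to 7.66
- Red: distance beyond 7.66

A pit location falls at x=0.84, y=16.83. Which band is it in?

Distance = √((0.84−7.61)² + (16.83−9.37)²) = √(45.833 + 55.652) = 10.074.
7.66 ≤ 10.074 < ∞ → Red.

Red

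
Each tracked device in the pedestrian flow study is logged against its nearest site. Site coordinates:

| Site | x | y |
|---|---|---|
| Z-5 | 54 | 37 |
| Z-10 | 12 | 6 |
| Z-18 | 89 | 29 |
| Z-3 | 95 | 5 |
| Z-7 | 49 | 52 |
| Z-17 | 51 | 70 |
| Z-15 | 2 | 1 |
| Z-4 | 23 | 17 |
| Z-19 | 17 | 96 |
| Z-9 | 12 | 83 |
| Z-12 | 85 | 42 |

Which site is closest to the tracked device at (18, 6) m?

Z-10

Squared distances to each site:
Z-5: 2257.000; Z-10: 36.000; Z-18: 5570.000; Z-3: 5930.000; Z-7: 3077.000; Z-17: 5185.000; Z-15: 281.000; Z-4: 146.000; Z-19: 8101.000; Z-9: 5965.000; Z-12: 5785.000.
Minimum at Z-10.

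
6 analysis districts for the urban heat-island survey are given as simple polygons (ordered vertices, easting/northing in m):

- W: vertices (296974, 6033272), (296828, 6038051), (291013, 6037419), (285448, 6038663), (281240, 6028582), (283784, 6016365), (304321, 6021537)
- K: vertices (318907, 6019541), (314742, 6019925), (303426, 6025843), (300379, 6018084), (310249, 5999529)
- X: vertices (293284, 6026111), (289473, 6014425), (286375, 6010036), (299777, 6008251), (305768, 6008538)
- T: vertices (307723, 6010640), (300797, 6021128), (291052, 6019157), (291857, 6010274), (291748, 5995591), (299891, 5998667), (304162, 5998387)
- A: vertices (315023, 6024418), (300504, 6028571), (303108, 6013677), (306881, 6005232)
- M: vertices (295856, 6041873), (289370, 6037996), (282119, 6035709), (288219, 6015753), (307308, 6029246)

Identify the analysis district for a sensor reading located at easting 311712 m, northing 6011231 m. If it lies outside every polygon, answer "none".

K

Cast a ray rightward from (311712, 6011231). For each polygon, the edges (by vertex number in listed order) whose endpoints lie on opposite sides of northing = 6011231, where each meets that height, and whether that is right or left of the point:
W: no edge straddles that height → 0 crossings.
K: 4–5 at easting≈304024.3 (left), 5–1 at easting≈315311.8 (right) → 1 crossing.
X: 2–3 at easting≈287218.5 (left), 5–1 at easting≈303854.9 (left) → 0 crossings.
T: 1–2 at easting≈307332.7 (left), 3–4 at easting≈291770.3 (left) → 0 crossings.
A: 3–4 at easting≈304200.8 (left), 4–1 at easting≈309426.8 (left) → 0 crossings.
M: no edge straddles that height → 0 crossings.
Only K has an odd count, so the point is inside K.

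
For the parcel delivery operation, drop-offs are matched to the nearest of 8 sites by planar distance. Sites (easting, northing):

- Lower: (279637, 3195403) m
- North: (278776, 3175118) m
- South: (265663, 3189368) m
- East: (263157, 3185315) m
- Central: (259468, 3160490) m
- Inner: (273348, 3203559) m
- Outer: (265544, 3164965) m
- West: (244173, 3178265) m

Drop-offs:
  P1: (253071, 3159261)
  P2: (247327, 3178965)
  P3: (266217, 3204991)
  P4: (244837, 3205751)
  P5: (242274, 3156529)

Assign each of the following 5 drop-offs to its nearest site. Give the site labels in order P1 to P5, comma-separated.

Central, West, Inner, South, Central

P1 → Central (d²=42432050.00)
P2 → West (d²=10437716.00)
P3 → Inner (d²=52901785.00)
P4 → South (d²=702124965.00)
P5 → Central (d²=311323157.00)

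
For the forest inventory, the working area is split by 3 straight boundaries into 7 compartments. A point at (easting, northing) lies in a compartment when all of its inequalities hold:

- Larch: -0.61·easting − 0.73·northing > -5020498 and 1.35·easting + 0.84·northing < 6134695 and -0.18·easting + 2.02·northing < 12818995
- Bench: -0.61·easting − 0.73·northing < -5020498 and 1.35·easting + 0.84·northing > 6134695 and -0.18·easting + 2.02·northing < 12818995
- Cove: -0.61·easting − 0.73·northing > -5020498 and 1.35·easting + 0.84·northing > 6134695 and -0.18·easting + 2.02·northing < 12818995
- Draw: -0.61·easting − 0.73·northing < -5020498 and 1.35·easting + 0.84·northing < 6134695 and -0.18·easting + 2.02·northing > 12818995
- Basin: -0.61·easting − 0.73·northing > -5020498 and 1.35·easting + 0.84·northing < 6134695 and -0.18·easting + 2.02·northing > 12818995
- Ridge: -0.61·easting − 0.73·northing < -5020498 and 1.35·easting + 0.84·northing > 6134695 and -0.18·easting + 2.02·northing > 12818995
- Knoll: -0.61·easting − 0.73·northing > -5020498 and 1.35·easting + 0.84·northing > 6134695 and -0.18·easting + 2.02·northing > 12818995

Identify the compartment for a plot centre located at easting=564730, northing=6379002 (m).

Larch

-0.61·564730 − 0.73·6379002 = -5001156.760, which is > -5020498
1.35·564730 + 0.84·6379002 = 6120747.180, which is < 6134695
-0.18·564730 + 2.02·6379002 = 12783932.640, which is < 12818995
This sign pattern matches Larch.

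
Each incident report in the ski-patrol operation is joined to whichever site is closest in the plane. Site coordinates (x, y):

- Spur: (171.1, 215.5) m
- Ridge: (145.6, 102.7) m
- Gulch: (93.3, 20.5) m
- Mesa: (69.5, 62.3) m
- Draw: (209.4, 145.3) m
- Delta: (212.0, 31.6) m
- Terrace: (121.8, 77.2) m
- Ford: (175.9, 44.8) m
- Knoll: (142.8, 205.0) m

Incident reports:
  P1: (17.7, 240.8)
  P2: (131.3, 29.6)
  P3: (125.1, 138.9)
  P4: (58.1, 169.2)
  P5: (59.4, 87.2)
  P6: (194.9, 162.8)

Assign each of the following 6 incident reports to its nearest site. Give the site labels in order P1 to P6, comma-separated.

P1 → Knoll (d²=16931.65)
P2 → Gulch (d²=1526.81)
P3 → Ridge (d²=1730.69)
P4 → Knoll (d²=8455.73)
P5 → Mesa (d²=722.02)
P6 → Draw (d²=516.50)

Knoll, Gulch, Ridge, Knoll, Mesa, Draw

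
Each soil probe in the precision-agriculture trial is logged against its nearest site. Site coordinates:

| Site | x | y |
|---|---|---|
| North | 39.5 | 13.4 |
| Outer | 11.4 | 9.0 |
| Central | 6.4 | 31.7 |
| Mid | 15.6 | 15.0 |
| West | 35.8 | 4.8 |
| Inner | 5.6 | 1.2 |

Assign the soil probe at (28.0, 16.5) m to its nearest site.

North

Squared distances to each site:
North: 141.860; Outer: 331.810; Central: 697.600; Mid: 156.010; West: 197.730; Inner: 735.850.
Minimum at North.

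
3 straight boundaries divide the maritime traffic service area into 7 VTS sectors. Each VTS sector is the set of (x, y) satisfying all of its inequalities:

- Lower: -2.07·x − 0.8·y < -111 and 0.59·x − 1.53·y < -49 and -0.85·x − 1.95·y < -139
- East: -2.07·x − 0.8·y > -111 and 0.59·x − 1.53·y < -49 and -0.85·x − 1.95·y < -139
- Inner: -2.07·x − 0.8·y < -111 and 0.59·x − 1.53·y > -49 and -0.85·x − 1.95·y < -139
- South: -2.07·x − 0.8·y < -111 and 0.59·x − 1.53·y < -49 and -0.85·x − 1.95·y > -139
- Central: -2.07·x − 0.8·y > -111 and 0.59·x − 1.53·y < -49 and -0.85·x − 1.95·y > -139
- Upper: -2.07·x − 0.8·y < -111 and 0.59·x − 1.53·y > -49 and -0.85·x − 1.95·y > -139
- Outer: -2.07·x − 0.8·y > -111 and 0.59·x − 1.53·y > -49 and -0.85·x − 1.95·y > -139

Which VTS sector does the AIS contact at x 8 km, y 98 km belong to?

East

-2.07·8 − 0.8·98 = -94.960, which is > -111
0.59·8 − 1.53·98 = -145.220, which is < -49
-0.85·8 − 1.95·98 = -197.900, which is < -139
This sign pattern matches East.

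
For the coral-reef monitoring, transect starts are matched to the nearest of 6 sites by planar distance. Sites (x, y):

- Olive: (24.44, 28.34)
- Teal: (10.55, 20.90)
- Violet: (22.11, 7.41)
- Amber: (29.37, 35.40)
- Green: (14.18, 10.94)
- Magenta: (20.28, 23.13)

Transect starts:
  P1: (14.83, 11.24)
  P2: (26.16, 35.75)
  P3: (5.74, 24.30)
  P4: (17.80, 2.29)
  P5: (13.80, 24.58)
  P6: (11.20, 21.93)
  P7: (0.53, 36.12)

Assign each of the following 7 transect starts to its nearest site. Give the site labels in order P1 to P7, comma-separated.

Green, Amber, Teal, Violet, Teal, Teal, Teal

P1 → Green (d²=0.51)
P2 → Amber (d²=10.43)
P3 → Teal (d²=34.70)
P4 → Violet (d²=44.79)
P5 → Teal (d²=24.10)
P6 → Teal (d²=1.48)
P7 → Teal (d²=332.05)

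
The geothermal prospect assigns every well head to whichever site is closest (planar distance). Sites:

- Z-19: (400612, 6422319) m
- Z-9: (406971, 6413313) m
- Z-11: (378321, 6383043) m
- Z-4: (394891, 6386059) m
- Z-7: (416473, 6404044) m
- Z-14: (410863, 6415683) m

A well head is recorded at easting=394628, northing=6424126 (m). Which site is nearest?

Z-19

Squared distances to each site:
Z-19: 39073505.000; Z-9: 269270618.000; Z-11: 1953731138.000; Z-4: 1449165658.000; Z-7: 880490749.000; Z-14: 334859474.000.
Minimum at Z-19.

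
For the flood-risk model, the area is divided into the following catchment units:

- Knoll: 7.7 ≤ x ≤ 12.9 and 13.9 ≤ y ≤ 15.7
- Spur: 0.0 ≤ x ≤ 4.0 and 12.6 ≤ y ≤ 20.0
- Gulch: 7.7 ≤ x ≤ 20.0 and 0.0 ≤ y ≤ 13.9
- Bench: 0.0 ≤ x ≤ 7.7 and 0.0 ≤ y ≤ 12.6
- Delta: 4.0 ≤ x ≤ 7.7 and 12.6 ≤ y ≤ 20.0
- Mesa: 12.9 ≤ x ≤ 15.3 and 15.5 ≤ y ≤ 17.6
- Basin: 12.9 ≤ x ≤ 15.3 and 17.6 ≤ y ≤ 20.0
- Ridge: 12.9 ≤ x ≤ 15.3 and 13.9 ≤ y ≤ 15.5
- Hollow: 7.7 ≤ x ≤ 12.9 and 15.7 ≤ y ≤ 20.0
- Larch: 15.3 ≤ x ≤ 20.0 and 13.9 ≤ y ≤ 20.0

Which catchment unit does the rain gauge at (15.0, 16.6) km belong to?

The point has x = 15.0 and y = 16.6.
Only Mesa satisfies 12.9 ≤ x ≤ 15.3 and 15.5 ≤ y ≤ 17.6.

Mesa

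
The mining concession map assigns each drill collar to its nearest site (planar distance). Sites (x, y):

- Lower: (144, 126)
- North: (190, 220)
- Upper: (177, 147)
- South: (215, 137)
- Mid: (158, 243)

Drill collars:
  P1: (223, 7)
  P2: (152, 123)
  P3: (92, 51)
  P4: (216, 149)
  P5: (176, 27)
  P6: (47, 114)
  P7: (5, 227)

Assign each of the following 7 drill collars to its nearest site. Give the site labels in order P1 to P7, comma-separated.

South, Lower, Lower, South, Lower, Lower, Mid

P1 → South (d²=16964.00)
P2 → Lower (d²=73.00)
P3 → Lower (d²=8329.00)
P4 → South (d²=145.00)
P5 → Lower (d²=10825.00)
P6 → Lower (d²=9553.00)
P7 → Mid (d²=23665.00)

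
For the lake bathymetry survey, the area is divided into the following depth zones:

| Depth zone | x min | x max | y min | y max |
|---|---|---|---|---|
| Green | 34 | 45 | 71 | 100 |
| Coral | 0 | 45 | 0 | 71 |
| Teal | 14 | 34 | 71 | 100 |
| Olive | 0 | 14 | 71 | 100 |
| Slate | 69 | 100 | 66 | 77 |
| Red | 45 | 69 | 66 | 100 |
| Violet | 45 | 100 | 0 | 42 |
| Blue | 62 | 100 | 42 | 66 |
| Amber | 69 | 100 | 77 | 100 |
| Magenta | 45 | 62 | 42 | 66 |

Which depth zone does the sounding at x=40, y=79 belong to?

The point has x = 40 and y = 79.
Only Green satisfies 34 ≤ x ≤ 45 and 71 ≤ y ≤ 100.

Green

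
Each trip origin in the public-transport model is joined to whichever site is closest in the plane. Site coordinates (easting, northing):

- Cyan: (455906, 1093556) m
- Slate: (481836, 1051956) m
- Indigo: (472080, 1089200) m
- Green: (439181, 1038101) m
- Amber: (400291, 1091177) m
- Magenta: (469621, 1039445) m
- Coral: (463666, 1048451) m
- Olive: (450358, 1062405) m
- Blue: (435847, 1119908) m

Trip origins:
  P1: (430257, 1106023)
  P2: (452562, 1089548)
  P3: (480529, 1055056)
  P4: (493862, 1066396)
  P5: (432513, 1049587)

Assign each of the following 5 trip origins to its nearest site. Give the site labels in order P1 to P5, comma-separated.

Blue, Cyan, Slate, Slate, Green

P1 → Blue (d²=224041325.00)
P2 → Cyan (d²=27246400.00)
P3 → Slate (d²=11318249.00)
P4 → Slate (d²=353138276.00)
P5 → Green (d²=176390420.00)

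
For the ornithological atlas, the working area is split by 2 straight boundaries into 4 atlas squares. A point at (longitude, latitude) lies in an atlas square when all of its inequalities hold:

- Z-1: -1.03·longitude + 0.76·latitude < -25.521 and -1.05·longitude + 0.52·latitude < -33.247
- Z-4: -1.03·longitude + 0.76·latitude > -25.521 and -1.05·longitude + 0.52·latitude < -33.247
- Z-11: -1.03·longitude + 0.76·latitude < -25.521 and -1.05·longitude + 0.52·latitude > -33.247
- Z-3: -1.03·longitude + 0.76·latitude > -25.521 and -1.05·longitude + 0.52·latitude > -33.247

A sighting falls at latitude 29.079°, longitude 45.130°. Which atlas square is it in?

-1.03·45.130 + 0.76·29.079 = -24.384, which is > -25.521
-1.05·45.130 + 0.52·29.079 = -32.265, which is > -33.247
This sign pattern matches Z-3.

Z-3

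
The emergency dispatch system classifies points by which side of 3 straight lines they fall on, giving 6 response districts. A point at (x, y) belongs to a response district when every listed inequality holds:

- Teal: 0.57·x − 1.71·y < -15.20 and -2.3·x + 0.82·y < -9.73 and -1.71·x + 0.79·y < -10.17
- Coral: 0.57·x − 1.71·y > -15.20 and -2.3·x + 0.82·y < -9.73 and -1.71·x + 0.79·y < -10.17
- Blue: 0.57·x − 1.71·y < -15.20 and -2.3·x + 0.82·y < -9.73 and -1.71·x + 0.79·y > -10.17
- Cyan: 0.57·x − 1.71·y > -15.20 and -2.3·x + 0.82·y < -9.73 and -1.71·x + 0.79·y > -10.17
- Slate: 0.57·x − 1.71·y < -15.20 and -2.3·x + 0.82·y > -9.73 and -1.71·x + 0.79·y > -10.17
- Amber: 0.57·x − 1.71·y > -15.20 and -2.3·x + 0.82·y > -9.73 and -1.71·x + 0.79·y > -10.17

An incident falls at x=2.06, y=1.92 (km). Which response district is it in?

Amber

0.57·2.06 − 1.71·1.92 = -2.109, which is > -15.20
-2.3·2.06 + 0.82·1.92 = -3.164, which is > -9.73
-1.71·2.06 + 0.79·1.92 = -2.006, which is > -10.17
This sign pattern matches Amber.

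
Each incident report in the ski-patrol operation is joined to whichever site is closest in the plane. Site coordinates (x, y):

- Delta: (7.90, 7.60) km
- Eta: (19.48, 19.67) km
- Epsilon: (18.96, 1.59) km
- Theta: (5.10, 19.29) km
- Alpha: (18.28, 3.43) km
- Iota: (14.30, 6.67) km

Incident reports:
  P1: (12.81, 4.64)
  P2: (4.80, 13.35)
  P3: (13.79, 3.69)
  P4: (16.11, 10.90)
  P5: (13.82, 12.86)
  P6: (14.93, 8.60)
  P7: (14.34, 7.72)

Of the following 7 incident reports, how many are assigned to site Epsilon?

P1 → Iota
P2 → Theta
P3 → Iota
P4 → Iota
P5 → Iota
P6 → Iota
P7 → Iota
0 of the 7 go to Epsilon.

0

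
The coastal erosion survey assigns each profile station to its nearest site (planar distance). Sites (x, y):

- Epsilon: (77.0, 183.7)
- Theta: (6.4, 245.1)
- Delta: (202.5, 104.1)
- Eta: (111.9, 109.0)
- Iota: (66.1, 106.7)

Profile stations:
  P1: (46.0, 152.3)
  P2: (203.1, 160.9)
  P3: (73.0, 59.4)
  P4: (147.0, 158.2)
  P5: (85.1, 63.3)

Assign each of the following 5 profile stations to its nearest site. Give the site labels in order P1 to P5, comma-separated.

P1 → Epsilon (d²=1946.96)
P2 → Delta (d²=3226.60)
P3 → Iota (d²=2284.90)
P4 → Eta (d²=3652.65)
P5 → Iota (d²=2244.56)

Epsilon, Delta, Iota, Eta, Iota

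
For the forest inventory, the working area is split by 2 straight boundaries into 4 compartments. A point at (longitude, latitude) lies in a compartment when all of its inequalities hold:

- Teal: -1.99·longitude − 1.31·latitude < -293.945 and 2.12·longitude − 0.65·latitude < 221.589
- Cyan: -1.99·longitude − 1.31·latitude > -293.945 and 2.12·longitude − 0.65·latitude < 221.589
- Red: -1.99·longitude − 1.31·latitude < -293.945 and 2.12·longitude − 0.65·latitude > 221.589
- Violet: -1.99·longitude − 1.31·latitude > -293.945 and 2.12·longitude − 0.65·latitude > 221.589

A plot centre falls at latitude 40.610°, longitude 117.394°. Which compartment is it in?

Violet

-1.99·117.394 − 1.31·40.610 = -286.813, which is > -293.945
2.12·117.394 − 0.65·40.610 = 222.479, which is > 221.589
This sign pattern matches Violet.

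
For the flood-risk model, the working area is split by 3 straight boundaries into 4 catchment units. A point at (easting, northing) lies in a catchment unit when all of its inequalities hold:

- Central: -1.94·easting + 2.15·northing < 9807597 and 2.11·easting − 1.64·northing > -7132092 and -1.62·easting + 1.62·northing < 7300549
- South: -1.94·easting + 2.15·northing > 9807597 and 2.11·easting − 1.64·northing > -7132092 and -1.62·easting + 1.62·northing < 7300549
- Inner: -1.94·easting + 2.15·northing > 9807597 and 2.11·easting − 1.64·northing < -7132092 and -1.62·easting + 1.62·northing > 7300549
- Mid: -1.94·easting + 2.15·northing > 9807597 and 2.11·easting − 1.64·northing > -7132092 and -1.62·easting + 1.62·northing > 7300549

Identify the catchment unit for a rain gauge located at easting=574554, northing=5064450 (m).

Central

-1.94·574554 + 2.15·5064450 = 9773932.740, which is < 9807597
2.11·574554 − 1.64·5064450 = -7093389.060, which is > -7132092
-1.62·574554 + 1.62·5064450 = 7273631.520, which is < 7300549
This sign pattern matches Central.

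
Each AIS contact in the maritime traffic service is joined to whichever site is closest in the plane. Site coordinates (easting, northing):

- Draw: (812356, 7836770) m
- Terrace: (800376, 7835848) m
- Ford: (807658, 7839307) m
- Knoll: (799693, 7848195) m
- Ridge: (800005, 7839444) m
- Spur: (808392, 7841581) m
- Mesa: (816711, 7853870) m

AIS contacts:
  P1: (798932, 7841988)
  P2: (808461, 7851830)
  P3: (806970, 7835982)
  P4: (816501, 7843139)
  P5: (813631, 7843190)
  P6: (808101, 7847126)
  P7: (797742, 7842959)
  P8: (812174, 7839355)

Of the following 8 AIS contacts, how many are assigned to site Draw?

2

P1 → Ridge
P2 → Mesa
P3 → Ford
P4 → Draw
P5 → Spur
P6 → Spur
P7 → Ridge
P8 → Draw
2 of the 8 go to Draw.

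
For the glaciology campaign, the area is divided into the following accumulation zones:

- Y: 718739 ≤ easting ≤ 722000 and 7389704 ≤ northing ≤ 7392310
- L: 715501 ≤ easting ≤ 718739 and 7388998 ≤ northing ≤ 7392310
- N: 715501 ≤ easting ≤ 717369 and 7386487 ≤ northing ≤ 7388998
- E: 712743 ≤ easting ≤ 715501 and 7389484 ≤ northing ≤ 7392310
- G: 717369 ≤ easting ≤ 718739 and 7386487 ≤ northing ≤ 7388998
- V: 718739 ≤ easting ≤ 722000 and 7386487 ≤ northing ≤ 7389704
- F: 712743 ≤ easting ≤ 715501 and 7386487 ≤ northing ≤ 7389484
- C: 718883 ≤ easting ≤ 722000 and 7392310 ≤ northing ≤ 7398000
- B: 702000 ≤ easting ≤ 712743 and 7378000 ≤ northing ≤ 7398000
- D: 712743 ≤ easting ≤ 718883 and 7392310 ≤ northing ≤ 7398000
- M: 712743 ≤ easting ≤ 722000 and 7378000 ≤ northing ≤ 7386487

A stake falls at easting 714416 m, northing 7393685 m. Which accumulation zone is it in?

D

The point has easting = 714416 and northing = 7393685.
Only D satisfies 712743 ≤ easting ≤ 718883 and 7392310 ≤ northing ≤ 7398000.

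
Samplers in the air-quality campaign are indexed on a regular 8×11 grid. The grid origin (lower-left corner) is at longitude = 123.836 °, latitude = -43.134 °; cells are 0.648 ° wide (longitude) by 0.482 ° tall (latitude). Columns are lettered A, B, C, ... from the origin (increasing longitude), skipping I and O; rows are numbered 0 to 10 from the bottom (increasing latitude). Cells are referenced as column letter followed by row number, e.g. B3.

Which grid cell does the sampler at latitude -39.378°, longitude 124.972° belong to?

B7

Column index: ⌊(124.972 − 123.836) / 0.648⌋ = ⌊1.753⌋ = 1 → column B
Row offset from origin: ⌊(-39.378 − -43.134) / 0.482⌋ = ⌊7.793⌋ = 7 → row 7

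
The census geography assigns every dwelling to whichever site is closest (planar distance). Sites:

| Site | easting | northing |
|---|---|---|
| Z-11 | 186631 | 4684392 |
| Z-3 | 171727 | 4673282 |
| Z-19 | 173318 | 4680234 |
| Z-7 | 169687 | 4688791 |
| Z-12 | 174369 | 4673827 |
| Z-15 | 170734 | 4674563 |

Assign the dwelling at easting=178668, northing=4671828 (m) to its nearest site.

Squared distances to each site:
Z-11: 221263465.000; Z-3: 50291597.000; Z-19: 99283336.000; Z-7: 368401730.000; Z-12: 22477402.000; Z-15: 70428581.000.
Minimum at Z-12.

Z-12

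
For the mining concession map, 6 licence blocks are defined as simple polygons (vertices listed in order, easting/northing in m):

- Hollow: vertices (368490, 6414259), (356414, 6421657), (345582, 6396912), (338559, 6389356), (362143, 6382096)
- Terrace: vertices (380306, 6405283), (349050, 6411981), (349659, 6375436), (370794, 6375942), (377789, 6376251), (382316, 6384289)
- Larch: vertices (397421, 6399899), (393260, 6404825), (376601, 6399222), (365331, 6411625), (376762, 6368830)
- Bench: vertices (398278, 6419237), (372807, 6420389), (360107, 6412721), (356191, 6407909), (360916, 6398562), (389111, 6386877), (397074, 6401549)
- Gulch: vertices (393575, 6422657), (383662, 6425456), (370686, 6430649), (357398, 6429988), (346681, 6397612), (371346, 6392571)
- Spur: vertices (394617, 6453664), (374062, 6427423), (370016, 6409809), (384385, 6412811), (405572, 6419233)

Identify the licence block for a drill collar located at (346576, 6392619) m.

Hollow

Cast a ray rightward from (346576, 6392619). For each polygon, the edges (by vertex number in listed order) whose endpoints lie on opposite sides of northing = 6392619, where each meets that height, and whether that is right or left of the point:
Hollow: 3–4 at easting≈341591.8 (left), 5–1 at easting≈364219.6 (right) → 1 crossing.
Terrace: 2–3 at easting≈349372.7 (right), 6–1 at easting≈381518.5 (right) → 2 crossings.
Larch: 4–5 at easting≈370407.7 (right), 5–1 at easting≈392580.2 (right) → 2 crossings.
Bench: 5–6 at easting≈375256.0 (right), 6–7 at easting≈392227.4 (right) → 2 crossings.
Gulch: 5–6 at easting≈371111.1 (right), 6–1 at easting≈371381.5 (right) → 2 crossings.
Spur: no edge straddles that height → 0 crossings.
Only Hollow has an odd count, so the point is inside Hollow.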